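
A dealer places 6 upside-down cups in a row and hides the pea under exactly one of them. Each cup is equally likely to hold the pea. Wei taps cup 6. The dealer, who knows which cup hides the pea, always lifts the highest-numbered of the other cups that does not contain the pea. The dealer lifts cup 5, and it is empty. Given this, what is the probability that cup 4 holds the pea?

Consider each possible location of the pea in turn.
If it is under any of cups 1, 2, 3, 4, and 6 (prior 1/6 each): cup 5 is the highest-numbered option available, probability 1; weight (1/6)·1 = 1/6 each.
If it is under cup 5 (prior 1/6): the dealer opened cup 5, so this case is ruled out; weight (1/6)·0 = 0.
The weights sum to 5/6.
So P(the pea under cup 4 | the dealer opened cup 5) = (1/6) / (5/6) = 1/5.

1/5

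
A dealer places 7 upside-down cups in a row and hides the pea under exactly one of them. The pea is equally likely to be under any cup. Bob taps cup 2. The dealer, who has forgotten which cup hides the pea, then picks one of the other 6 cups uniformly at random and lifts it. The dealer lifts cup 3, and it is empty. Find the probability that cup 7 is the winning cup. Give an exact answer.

Because the dealer chose which cup to lift without knowing where the pea is, the choice is independent of the prize location. Learning that cup 3 does not hold the pea simply rules out that one location and leaves the remaining 6 cups still equally likely by symmetry.
So P(the pea under cup 7) = 1/6.

1/6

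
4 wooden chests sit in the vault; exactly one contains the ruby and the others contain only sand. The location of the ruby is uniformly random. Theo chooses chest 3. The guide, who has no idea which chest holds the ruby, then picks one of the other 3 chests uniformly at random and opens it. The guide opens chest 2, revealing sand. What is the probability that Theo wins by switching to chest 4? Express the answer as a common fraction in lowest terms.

1/3

Condition on the true location of the ruby.
If it is in any of chests 1, 3, and 4 (prior 1/4 each): the guide picks chest 2 with probability 1/3 regardless, and it is not the prize; weight (1/4)·(1/3) = 1/12 each.
If it is in chest 2 (prior 1/4): the guide opened chest 2, so this case is ruled out; weight (1/4)·0 = 0.
The weights sum to 1/4.
So P(the ruby in chest 4 | the guide opened chest 2) = (1/12) / (1/4) = 1/3.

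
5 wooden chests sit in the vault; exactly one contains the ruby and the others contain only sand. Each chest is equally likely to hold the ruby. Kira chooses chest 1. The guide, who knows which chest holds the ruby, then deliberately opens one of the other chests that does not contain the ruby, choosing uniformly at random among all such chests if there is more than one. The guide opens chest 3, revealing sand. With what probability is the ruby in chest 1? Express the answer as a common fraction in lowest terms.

1/5

Condition on the true location of the ruby.
If it is in chest 1 (prior 1/5): the guide has 4 equally likely choices, so probability 1/4; weight (1/5)·(1/4) = 1/20.
If it is in any of chests 2, 4, and 5 (prior 1/5 each): the guide has 3 equally likely choices, so probability 1/3; weight (1/5)·(1/3) = 1/15 each.
If it is in chest 3 (prior 1/5): the guide opened chest 3, so this case is ruled out; weight (1/5)·0 = 0.
The weights sum to 1/4.
So P(the ruby in chest 1 | the guide opened chest 3) = (1/20) / (1/4) = 1/5.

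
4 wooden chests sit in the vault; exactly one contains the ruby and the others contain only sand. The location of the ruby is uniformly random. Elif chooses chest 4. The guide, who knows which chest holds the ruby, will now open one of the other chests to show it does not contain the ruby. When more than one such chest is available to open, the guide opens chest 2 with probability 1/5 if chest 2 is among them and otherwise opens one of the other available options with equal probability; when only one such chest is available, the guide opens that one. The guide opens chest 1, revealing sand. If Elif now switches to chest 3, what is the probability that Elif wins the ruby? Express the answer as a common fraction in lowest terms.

8/17

Apply Bayes' rule, conditioning on where the ruby actually is.
If it is in chest 1 (prior 1/4): the guide opened chest 1, so this case is ruled out; weight (1/4)·0 = 0.
If it is in chest 2 (prior 1/4): chest 2 holds the prize so is unavailable; the guide chooses uniformly among the 2 others, probability 1/2; weight (1/4)·(1/2) = 1/8.
If it is in chest 3 (prior 1/4): chest 2 is available but not opened, probability 4/5; weight (1/4)·(4/5) = 1/5.
If it is in chest 4 (prior 1/4): chest 2 is available but not opened; chest 1 gets probability (1 − 1/5)/2 = 2/5; weight (1/4)·(2/5) = 1/10.
The weights sum to 17/40.
So P(the ruby in chest 3 | the guide opened chest 1) = (1/5) / (17/40) = 8/17.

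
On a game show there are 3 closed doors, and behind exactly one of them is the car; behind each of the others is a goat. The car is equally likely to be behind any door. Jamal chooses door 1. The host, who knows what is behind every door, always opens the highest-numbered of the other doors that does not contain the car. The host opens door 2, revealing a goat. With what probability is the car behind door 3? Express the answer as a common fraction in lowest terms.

1

Consider each possible location of the car in turn.
If it is behind door 1 (prior 1/3): the host would have opened door 3 instead, probability 0; weight (1/3)·0 = 0.
If it is behind door 2 (prior 1/3): the host opened door 2, so this case is ruled out; weight (1/3)·0 = 0.
If it is behind door 3 (prior 1/3): door 2 is the highest-numbered option available, probability 1; weight (1/3)·1 = 1/3.
The weights sum to 1/3.
So P(the car behind door 3 | the host opened door 2) = (1/3) / (1/3) = 1.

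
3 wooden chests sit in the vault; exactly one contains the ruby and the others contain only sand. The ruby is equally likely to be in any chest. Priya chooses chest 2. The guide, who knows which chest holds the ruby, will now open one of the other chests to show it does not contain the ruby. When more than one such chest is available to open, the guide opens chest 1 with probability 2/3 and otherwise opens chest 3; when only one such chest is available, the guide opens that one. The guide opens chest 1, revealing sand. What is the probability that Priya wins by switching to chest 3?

Condition on the true location of the ruby.
If it is in chest 1 (prior 1/3): the guide opened chest 1, so this case is ruled out; weight (1/3)·0 = 0.
If it is in chest 2 (prior 1/3): chest 1 is available, opened with probability 2/3; weight (1/3)·(2/3) = 2/9.
If it is in chest 3 (prior 1/3): only chest 1 is available, probability 1; weight (1/3)·1 = 1/3.
The weights sum to 5/9.
So P(the ruby in chest 3 | the guide opened chest 1) = (1/3) / (5/9) = 3/5.

3/5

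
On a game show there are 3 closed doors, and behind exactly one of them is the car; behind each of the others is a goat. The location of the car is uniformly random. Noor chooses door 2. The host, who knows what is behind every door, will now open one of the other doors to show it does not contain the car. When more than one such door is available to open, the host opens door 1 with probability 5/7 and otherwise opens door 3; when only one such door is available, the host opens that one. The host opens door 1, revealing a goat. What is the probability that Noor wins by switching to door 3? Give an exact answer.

7/12

Condition on the true location of the car.
If it is behind door 1 (prior 1/3): the host opened door 1, so this case is ruled out; weight (1/3)·0 = 0.
If it is behind door 2 (prior 1/3): door 1 is available, opened with probability 5/7; weight (1/3)·(5/7) = 5/21.
If it is behind door 3 (prior 1/3): only door 1 is available, probability 1; weight (1/3)·1 = 1/3.
The weights sum to 4/7.
So P(the car behind door 3 | the host opened door 1) = (1/3) / (4/7) = 7/12.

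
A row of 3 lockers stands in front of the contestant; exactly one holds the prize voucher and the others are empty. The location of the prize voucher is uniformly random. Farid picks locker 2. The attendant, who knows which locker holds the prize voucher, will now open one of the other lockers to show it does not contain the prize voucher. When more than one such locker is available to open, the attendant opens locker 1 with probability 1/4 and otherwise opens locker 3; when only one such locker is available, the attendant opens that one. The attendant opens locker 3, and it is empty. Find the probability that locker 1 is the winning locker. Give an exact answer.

4/7

Condition on the true location of the prize voucher.
If it is in locker 1 (prior 1/3): only locker 3 is available, probability 1; weight (1/3)·1 = 1/3.
If it is in locker 2 (prior 1/3): locker 1 is available but not opened, probability 3/4; weight (1/3)·(3/4) = 1/4.
If it is in locker 3 (prior 1/3): the attendant opened locker 3, so this case is ruled out; weight (1/3)·0 = 0.
The weights sum to 7/12.
So P(the prize voucher in locker 1 | the attendant opened locker 3) = (1/3) / (7/12) = 4/7.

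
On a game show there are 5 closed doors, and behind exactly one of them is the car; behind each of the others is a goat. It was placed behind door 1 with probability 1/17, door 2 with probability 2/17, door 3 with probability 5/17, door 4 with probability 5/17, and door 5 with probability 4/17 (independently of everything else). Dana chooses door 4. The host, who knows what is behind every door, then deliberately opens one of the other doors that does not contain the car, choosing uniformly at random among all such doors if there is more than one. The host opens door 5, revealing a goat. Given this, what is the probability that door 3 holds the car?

20/47

Condition on the true location of the car.
If it is behind door 1 (prior 1/17): the host has 3 equally likely choices, so probability 1/3; weight (1/17)·(1/3) = 1/51.
If it is behind door 2 (prior 2/17): the host has 3 equally likely choices, so probability 1/3; weight (2/17)·(1/3) = 2/51.
If it is behind door 3 (prior 5/17): the host has 3 equally likely choices, so probability 1/3; weight (5/17)·(1/3) = 5/51.
If it is behind door 4 (prior 5/17): the host has 4 equally likely choices, so probability 1/4; weight (5/17)·(1/4) = 5/68.
If it is behind door 5 (prior 4/17): the host opened door 5, so this case is ruled out; weight (4/17)·0 = 0.
The weights sum to 47/204.
So P(the car behind door 3 | the host opened door 5) = (5/51) / (47/204) = 20/47.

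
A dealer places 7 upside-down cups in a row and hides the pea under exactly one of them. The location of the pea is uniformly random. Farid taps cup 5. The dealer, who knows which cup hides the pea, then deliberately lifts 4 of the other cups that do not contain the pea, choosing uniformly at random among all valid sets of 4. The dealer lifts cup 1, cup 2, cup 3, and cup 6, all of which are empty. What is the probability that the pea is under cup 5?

1/7

Apply Bayes' rule, conditioning on where the pea actually is.
If it is under any of cups 1, 2, 3, and 6 (prior 1/7 each): that cup was opened and seen not to hold the prize — ruled out; weight (1/7)·0 = 0 each.
If it is under either of cups 4 and 7 (prior 1/7 each): the dealer has 5 equally likely choices, so probability 1/5; weight (1/7)·(1/5) = 1/35 each.
If it is under cup 5 (prior 1/7): the dealer has 15 equally likely choices, so probability 1/15; weight (1/7)·(1/15) = 1/105.
The weights sum to 1/15.
So P(the pea under cup 5 | the dealer opened cup 1, cup 2, cup 3, and cup 6) = (1/105) / (1/15) = 1/7.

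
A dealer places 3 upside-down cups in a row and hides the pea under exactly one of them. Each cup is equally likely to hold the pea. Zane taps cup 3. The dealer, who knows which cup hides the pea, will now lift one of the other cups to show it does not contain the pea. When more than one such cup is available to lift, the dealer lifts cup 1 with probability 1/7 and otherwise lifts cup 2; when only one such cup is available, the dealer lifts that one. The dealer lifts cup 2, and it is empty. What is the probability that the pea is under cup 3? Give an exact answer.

6/13

Consider each possible location of the pea in turn.
If it is under cup 1 (prior 1/3): only cup 2 is available, probability 1; weight (1/3)·1 = 1/3.
If it is under cup 2 (prior 1/3): the dealer opened cup 2, so this case is ruled out; weight (1/3)·0 = 0.
If it is under cup 3 (prior 1/3): cup 1 is available but not opened, probability 6/7; weight (1/3)·(6/7) = 2/7.
The weights sum to 13/21.
So P(the pea under cup 3 | the dealer opened cup 2) = (2/7) / (13/21) = 6/13.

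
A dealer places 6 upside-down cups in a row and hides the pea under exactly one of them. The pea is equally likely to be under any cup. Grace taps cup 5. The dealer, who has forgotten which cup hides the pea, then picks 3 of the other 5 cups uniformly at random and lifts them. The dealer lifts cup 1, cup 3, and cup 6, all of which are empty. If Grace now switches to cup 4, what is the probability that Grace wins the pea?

1/3

Because the dealer chose which cups to lift without knowing where the pea is, the choice is independent of the prize location. Learning that none of the 3 opened cups holds the pea simply rules out those 3 locations and leaves the remaining 3 cups still equally likely by symmetry.
So P(the pea under cup 4) = 1/3.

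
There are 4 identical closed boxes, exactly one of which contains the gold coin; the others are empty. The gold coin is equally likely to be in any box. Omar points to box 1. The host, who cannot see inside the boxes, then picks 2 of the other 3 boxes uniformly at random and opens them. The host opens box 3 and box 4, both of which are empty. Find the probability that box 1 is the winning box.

1/2

Condition on the true location of the gold coin.
If it is in either of boxes 1 and 2 (prior 1/4 each): the host picks exactly this set with probability 1/3 regardless, and none is the prize; weight (1/4)·(1/3) = 1/12 each.
If it is in either of boxes 3 and 4 (prior 1/4 each): that box was opened and seen not to hold the prize — ruled out; weight (1/4)·0 = 0 each.
The weights sum to 1/6.
So P(the gold coin in box 1 | the host opened box 3 and box 4) = (1/12) / (1/6) = 1/2.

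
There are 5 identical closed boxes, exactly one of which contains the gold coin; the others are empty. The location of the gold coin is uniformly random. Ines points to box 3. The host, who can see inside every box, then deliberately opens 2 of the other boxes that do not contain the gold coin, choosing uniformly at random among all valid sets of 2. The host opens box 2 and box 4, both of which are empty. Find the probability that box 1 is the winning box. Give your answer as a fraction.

2/5

Consider each possible location of the gold coin in turn.
If it is in either of boxes 1 and 5 (prior 1/5 each): the host has 3 equally likely choices, so probability 1/3; weight (1/5)·(1/3) = 1/15 each.
If it is in either of boxes 2 and 4 (prior 1/5 each): that box was opened and seen not to hold the prize — ruled out; weight (1/5)·0 = 0 each.
If it is in box 3 (prior 1/5): the host has 6 equally likely choices, so probability 1/6; weight (1/5)·(1/6) = 1/30.
The weights sum to 1/6.
So P(the gold coin in box 1 | the host opened box 2 and box 4) = (1/15) / (1/6) = 2/5.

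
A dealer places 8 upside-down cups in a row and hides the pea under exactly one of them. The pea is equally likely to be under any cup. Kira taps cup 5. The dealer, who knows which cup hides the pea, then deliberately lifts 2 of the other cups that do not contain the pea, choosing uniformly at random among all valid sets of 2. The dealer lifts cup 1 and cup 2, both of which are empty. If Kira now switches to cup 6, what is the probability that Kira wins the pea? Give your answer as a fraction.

7/40

Apply Bayes' rule, conditioning on where the pea actually is.
If it is under either of cups 1 and 2 (prior 1/8 each): that cup was opened and seen not to hold the prize — ruled out; weight (1/8)·0 = 0 each.
If it is under any of cups 3, 4, 6, 7, and 8 (prior 1/8 each): the dealer has 15 equally likely choices, so probability 1/15; weight (1/8)·(1/15) = 1/120 each.
If it is under cup 5 (prior 1/8): the dealer has 21 equally likely choices, so probability 1/21; weight (1/8)·(1/21) = 1/168.
The weights sum to 1/21.
So P(the pea under cup 6 | the dealer opened cup 1 and cup 2) = (1/120) / (1/21) = 7/40.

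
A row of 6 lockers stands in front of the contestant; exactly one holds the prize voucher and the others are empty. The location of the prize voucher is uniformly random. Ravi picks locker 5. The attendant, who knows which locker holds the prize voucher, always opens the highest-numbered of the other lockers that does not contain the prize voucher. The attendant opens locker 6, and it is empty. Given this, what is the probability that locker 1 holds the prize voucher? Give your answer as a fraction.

1/5

Apply Bayes' rule, conditioning on where the prize voucher actually is.
If it is in any of lockers 1, 2, 3, 4, and 5 (prior 1/6 each): locker 6 is the highest-numbered option available, probability 1; weight (1/6)·1 = 1/6 each.
If it is in locker 6 (prior 1/6): the attendant opened locker 6, so this case is ruled out; weight (1/6)·0 = 0.
The weights sum to 5/6.
So P(the prize voucher in locker 1 | the attendant opened locker 6) = (1/6) / (5/6) = 1/5.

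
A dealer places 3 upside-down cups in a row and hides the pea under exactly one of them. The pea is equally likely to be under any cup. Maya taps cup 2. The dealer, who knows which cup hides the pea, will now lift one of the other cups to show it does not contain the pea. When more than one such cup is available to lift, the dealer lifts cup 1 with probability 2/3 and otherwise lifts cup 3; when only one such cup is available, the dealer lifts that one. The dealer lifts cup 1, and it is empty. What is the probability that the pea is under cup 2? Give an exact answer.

2/5

Apply Bayes' rule, conditioning on where the pea actually is.
If it is under cup 1 (prior 1/3): the dealer opened cup 1, so this case is ruled out; weight (1/3)·0 = 0.
If it is under cup 2 (prior 1/3): cup 1 is available, opened with probability 2/3; weight (1/3)·(2/3) = 2/9.
If it is under cup 3 (prior 1/3): only cup 1 is available, probability 1; weight (1/3)·1 = 1/3.
The weights sum to 5/9.
So P(the pea under cup 2 | the dealer opened cup 1) = (2/9) / (5/9) = 2/5.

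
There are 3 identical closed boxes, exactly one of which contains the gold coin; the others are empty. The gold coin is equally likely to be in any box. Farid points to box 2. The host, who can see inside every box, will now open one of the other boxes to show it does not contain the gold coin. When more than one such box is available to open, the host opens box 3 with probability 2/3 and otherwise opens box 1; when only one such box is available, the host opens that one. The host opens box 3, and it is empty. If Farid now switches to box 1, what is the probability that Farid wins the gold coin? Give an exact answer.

3/5

Consider each possible location of the gold coin in turn.
If it is in box 1 (prior 1/3): only box 3 is available, probability 1; weight (1/3)·1 = 1/3.
If it is in box 2 (prior 1/3): box 3 is available, opened with probability 2/3; weight (1/3)·(2/3) = 2/9.
If it is in box 3 (prior 1/3): the host opened box 3, so this case is ruled out; weight (1/3)·0 = 0.
The weights sum to 5/9.
So P(the gold coin in box 1 | the host opened box 3) = (1/3) / (5/9) = 3/5.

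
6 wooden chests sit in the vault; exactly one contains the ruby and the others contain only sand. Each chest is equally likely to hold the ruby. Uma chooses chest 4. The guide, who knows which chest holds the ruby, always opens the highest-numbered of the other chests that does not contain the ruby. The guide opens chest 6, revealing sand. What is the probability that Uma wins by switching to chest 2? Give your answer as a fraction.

1/5

Consider each possible location of the ruby in turn.
If it is in any of chests 1, 2, 3, 4, and 5 (prior 1/6 each): chest 6 is the highest-numbered option available, probability 1; weight (1/6)·1 = 1/6 each.
If it is in chest 6 (prior 1/6): the guide opened chest 6, so this case is ruled out; weight (1/6)·0 = 0.
The weights sum to 5/6.
So P(the ruby in chest 2 | the guide opened chest 6) = (1/6) / (5/6) = 1/5.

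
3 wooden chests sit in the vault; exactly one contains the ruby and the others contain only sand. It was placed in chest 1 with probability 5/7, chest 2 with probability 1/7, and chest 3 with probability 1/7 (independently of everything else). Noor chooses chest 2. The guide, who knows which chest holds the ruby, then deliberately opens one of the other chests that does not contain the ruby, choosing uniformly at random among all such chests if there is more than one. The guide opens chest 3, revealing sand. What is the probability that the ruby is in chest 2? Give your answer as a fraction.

Condition on the true location of the ruby.
If it is in chest 1 (prior 5/7): the guide has no choice, probability 1; weight (5/7)·1 = 5/7.
If it is in chest 2 (prior 1/7): the guide has 2 equally likely choices, so probability 1/2; weight (1/7)·(1/2) = 1/14.
If it is in chest 3 (prior 1/7): the guide opened chest 3, so this case is ruled out; weight (1/7)·0 = 0.
The weights sum to 11/14.
So P(the ruby in chest 2 | the guide opened chest 3) = (1/14) / (11/14) = 1/11.

1/11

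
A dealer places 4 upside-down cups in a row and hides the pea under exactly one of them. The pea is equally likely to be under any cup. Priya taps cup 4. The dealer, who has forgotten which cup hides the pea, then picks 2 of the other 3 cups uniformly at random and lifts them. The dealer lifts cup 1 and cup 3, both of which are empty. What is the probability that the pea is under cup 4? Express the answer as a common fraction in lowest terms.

1/2

Condition on the true location of the pea.
If it is under either of cups 1 and 3 (prior 1/4 each): that cup was opened and seen not to hold the prize — ruled out; weight (1/4)·0 = 0 each.
If it is under either of cups 2 and 4 (prior 1/4 each): the dealer picks exactly this set with probability 1/3 regardless, and none is the prize; weight (1/4)·(1/3) = 1/12 each.
The weights sum to 1/6.
So P(the pea under cup 4 | the dealer opened cup 1 and cup 3) = (1/12) / (1/6) = 1/2.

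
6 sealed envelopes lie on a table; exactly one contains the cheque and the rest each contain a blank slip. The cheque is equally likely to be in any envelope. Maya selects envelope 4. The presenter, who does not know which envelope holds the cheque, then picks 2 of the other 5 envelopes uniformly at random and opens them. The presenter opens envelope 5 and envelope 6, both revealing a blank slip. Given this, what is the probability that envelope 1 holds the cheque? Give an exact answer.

1/4

Condition on the true location of the cheque.
If it is in any of envelopes 1, 2, 3, and 4 (prior 1/6 each): the presenter picks exactly this set with probability 1/10 regardless, and none is the prize; weight (1/6)·(1/10) = 1/60 each.
If it is in either of envelopes 5 and 6 (prior 1/6 each): that envelope was opened and seen not to hold the prize — ruled out; weight (1/6)·0 = 0 each.
The weights sum to 1/15.
So P(the cheque in envelope 1 | the presenter opened envelope 5 and envelope 6) = (1/60) / (1/15) = 1/4.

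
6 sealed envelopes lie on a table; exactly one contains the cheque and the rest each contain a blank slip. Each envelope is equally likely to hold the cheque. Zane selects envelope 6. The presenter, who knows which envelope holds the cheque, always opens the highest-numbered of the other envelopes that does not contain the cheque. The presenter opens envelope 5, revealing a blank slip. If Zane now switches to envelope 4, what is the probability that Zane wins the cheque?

1/5

Apply Bayes' rule, conditioning on where the cheque actually is.
If it is in any of envelopes 1, 2, 3, 4, and 6 (prior 1/6 each): envelope 5 is the highest-numbered option available, probability 1; weight (1/6)·1 = 1/6 each.
If it is in envelope 5 (prior 1/6): the presenter opened envelope 5, so this case is ruled out; weight (1/6)·0 = 0.
The weights sum to 5/6.
So P(the cheque in envelope 4 | the presenter opened envelope 5) = (1/6) / (5/6) = 1/5.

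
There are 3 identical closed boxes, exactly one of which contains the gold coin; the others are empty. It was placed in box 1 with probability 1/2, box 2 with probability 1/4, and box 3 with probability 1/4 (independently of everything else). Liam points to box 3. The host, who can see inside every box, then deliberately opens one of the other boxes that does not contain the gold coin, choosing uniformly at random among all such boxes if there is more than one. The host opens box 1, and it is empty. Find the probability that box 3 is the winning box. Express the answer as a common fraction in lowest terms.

Consider each possible location of the gold coin in turn.
If it is in box 1 (prior 1/2): the host opened box 1, so this case is ruled out; weight (1/2)·0 = 0.
If it is in box 2 (prior 1/4): the host has no choice, probability 1; weight (1/4)·1 = 1/4.
If it is in box 3 (prior 1/4): the host has 2 equally likely choices, so probability 1/2; weight (1/4)·(1/2) = 1/8.
The weights sum to 3/8.
So P(the gold coin in box 3 | the host opened box 1) = (1/8) / (3/8) = 1/3.

1/3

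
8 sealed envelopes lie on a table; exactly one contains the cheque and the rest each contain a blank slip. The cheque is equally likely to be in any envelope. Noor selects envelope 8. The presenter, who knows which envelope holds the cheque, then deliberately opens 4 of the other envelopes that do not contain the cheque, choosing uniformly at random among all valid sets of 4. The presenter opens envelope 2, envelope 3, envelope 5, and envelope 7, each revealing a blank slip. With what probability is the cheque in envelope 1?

7/24

Apply Bayes' rule, conditioning on where the cheque actually is.
If it is in any of envelopes 1, 4, and 6 (prior 1/8 each): the presenter has 15 equally likely choices, so probability 1/15; weight (1/8)·(1/15) = 1/120 each.
If it is in any of envelopes 2, 3, 5, and 7 (prior 1/8 each): that envelope was opened and seen not to hold the prize — ruled out; weight (1/8)·0 = 0 each.
If it is in envelope 8 (prior 1/8): the presenter has 35 equally likely choices, so probability 1/35; weight (1/8)·(1/35) = 1/280.
The weights sum to 1/35.
So P(the cheque in envelope 1 | the presenter opened envelope 2, envelope 3, envelope 5, and envelope 7) = (1/120) / (1/35) = 7/24.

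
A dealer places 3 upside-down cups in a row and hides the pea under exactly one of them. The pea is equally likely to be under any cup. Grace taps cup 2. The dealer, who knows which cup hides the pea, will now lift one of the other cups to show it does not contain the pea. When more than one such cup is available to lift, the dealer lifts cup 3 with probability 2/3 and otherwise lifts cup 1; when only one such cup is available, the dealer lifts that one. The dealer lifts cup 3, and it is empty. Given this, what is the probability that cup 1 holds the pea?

Apply Bayes' rule, conditioning on where the pea actually is.
If it is under cup 1 (prior 1/3): only cup 3 is available, probability 1; weight (1/3)·1 = 1/3.
If it is under cup 2 (prior 1/3): cup 3 is available, opened with probability 2/3; weight (1/3)·(2/3) = 2/9.
If it is under cup 3 (prior 1/3): the dealer opened cup 3, so this case is ruled out; weight (1/3)·0 = 0.
The weights sum to 5/9.
So P(the pea under cup 1 | the dealer opened cup 3) = (1/3) / (5/9) = 3/5.

3/5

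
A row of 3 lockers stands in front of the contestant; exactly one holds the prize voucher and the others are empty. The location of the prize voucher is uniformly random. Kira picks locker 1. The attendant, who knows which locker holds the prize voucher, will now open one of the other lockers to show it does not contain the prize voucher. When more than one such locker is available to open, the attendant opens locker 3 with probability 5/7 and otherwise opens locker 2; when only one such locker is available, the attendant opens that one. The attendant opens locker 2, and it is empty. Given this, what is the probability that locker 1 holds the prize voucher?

Condition on the true location of the prize voucher.
If it is in locker 1 (prior 1/3): locker 3 is available but not opened, probability 2/7; weight (1/3)·(2/7) = 2/21.
If it is in locker 2 (prior 1/3): the attendant opened locker 2, so this case is ruled out; weight (1/3)·0 = 0.
If it is in locker 3 (prior 1/3): only locker 2 is available, probability 1; weight (1/3)·1 = 1/3.
The weights sum to 3/7.
So P(the prize voucher in locker 1 | the attendant opened locker 2) = (2/21) / (3/7) = 2/9.

2/9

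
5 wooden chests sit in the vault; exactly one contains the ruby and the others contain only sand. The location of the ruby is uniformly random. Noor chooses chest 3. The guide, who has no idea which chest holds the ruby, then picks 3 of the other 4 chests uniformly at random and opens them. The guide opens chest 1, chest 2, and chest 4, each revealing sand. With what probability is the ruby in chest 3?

1/2

Consider each possible location of the ruby in turn.
If it is in any of chests 1, 2, and 4 (prior 1/5 each): that chest was opened and seen not to hold the prize — ruled out; weight (1/5)·0 = 0 each.
If it is in either of chests 3 and 5 (prior 1/5 each): the guide picks exactly this set with probability 1/4 regardless, and none is the prize; weight (1/5)·(1/4) = 1/20 each.
The weights sum to 1/10.
So P(the ruby in chest 3 | the guide opened chest 1, chest 2, and chest 4) = (1/20) / (1/10) = 1/2.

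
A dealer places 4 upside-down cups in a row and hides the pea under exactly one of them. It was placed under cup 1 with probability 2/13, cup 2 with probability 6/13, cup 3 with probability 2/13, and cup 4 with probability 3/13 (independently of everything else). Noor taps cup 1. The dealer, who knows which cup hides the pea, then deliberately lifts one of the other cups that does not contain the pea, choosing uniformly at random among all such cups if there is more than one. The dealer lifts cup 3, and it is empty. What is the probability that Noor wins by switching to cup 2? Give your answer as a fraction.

Apply Bayes' rule, conditioning on where the pea actually is.
If it is under cup 1 (prior 2/13): the dealer has 3 equally likely choices, so probability 1/3; weight (2/13)·(1/3) = 2/39.
If it is under cup 2 (prior 6/13): the dealer has 2 equally likely choices, so probability 1/2; weight (6/13)·(1/2) = 3/13.
If it is under cup 3 (prior 2/13): the dealer opened cup 3, so this case is ruled out; weight (2/13)·0 = 0.
If it is under cup 4 (prior 3/13): the dealer has 2 equally likely choices, so probability 1/2; weight (3/13)·(1/2) = 3/26.
The weights sum to 31/78.
So P(the pea under cup 2 | the dealer opened cup 3) = (3/13) / (31/78) = 18/31.

18/31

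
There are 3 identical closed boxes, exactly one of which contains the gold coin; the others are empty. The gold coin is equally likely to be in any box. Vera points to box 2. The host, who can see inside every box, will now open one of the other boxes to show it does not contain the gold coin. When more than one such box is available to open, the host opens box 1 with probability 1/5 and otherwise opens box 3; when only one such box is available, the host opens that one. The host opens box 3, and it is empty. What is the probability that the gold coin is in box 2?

4/9

Condition on the true location of the gold coin.
If it is in box 1 (prior 1/3): only box 3 is available, probability 1; weight (1/3)·1 = 1/3.
If it is in box 2 (prior 1/3): box 1 is available but not opened, probability 4/5; weight (1/3)·(4/5) = 4/15.
If it is in box 3 (prior 1/3): the host opened box 3, so this case is ruled out; weight (1/3)·0 = 0.
The weights sum to 3/5.
So P(the gold coin in box 2 | the host opened box 3) = (4/15) / (3/5) = 4/9.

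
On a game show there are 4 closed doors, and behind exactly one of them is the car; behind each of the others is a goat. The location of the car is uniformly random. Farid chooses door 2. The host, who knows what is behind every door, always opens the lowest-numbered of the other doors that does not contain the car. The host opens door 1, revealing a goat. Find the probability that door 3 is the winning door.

1/3

Apply Bayes' rule, conditioning on where the car actually is.
If it is behind door 1 (prior 1/4): the host opened door 1, so this case is ruled out; weight (1/4)·0 = 0.
If it is behind any of doors 2, 3, and 4 (prior 1/4 each): door 1 is the lowest-numbered option available, probability 1; weight (1/4)·1 = 1/4 each.
The weights sum to 3/4.
So P(the car behind door 3 | the host opened door 1) = (1/4) / (3/4) = 1/3.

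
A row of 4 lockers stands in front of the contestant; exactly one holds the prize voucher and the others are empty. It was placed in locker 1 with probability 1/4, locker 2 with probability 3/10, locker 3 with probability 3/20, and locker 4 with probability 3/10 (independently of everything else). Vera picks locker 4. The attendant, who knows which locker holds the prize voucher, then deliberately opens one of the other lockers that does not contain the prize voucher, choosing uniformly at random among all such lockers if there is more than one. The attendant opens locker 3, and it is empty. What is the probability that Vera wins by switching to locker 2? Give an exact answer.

2/5

Apply Bayes' rule, conditioning on where the prize voucher actually is.
If it is in locker 1 (prior 1/4): the attendant has 2 equally likely choices, so probability 1/2; weight (1/4)·(1/2) = 1/8.
If it is in locker 2 (prior 3/10): the attendant has 2 equally likely choices, so probability 1/2; weight (3/10)·(1/2) = 3/20.
If it is in locker 3 (prior 3/20): the attendant opened locker 3, so this case is ruled out; weight (3/20)·0 = 0.
If it is in locker 4 (prior 3/10): the attendant has 3 equally likely choices, so probability 1/3; weight (3/10)·(1/3) = 1/10.
The weights sum to 3/8.
So P(the prize voucher in locker 2 | the attendant opened locker 3) = (3/20) / (3/8) = 2/5.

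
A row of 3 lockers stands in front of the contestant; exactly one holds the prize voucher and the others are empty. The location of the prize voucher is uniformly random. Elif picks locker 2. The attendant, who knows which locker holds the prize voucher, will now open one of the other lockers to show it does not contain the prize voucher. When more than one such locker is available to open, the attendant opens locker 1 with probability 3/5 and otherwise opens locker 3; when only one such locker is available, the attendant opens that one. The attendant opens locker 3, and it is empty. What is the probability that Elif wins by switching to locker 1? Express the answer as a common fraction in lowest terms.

5/7

Consider each possible location of the prize voucher in turn.
If it is in locker 1 (prior 1/3): only locker 3 is available, probability 1; weight (1/3)·1 = 1/3.
If it is in locker 2 (prior 1/3): locker 1 is available but not opened, probability 2/5; weight (1/3)·(2/5) = 2/15.
If it is in locker 3 (prior 1/3): the attendant opened locker 3, so this case is ruled out; weight (1/3)·0 = 0.
The weights sum to 7/15.
So P(the prize voucher in locker 1 | the attendant opened locker 3) = (1/3) / (7/15) = 5/7.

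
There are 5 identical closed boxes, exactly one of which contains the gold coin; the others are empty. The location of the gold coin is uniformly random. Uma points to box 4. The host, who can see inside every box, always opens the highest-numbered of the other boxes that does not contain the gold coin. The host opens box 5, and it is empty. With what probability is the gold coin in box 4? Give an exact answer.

Consider each possible location of the gold coin in turn.
If it is in any of boxes 1, 2, 3, and 4 (prior 1/5 each): box 5 is the highest-numbered option available, probability 1; weight (1/5)·1 = 1/5 each.
If it is in box 5 (prior 1/5): the host opened box 5, so this case is ruled out; weight (1/5)·0 = 0.
The weights sum to 4/5.
So P(the gold coin in box 4 | the host opened box 5) = (1/5) / (4/5) = 1/4.

1/4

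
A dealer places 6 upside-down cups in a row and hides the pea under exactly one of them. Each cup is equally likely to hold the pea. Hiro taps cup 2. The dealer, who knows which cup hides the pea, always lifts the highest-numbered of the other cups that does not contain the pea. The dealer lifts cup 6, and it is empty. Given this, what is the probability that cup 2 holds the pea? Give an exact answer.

1/5

Consider each possible location of the pea in turn.
If it is under any of cups 1, 2, 3, 4, and 5 (prior 1/6 each): cup 6 is the highest-numbered option available, probability 1; weight (1/6)·1 = 1/6 each.
If it is under cup 6 (prior 1/6): the dealer opened cup 6, so this case is ruled out; weight (1/6)·0 = 0.
The weights sum to 5/6.
So P(the pea under cup 2 | the dealer opened cup 6) = (1/6) / (5/6) = 1/5.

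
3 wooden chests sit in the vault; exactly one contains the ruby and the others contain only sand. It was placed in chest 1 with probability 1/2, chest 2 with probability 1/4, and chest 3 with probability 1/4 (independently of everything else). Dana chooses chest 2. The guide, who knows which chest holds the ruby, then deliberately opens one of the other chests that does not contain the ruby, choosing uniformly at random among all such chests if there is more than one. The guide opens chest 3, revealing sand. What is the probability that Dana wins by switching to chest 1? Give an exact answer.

Condition on the true location of the ruby.
If it is in chest 1 (prior 1/2): the guide has no choice, probability 1; weight (1/2)·1 = 1/2.
If it is in chest 2 (prior 1/4): the guide has 2 equally likely choices, so probability 1/2; weight (1/4)·(1/2) = 1/8.
If it is in chest 3 (prior 1/4): the guide opened chest 3, so this case is ruled out; weight (1/4)·0 = 0.
The weights sum to 5/8.
So P(the ruby in chest 1 | the guide opened chest 3) = (1/2) / (5/8) = 4/5.

4/5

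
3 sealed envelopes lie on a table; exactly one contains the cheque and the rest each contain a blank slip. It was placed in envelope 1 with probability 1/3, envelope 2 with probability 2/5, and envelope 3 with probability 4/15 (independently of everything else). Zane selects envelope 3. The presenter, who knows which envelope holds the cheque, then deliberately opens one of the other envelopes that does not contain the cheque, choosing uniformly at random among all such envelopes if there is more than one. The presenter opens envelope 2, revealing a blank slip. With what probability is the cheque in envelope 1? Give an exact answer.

5/7

Condition on the true location of the cheque.
If it is in envelope 1 (prior 1/3): the presenter has no choice, probability 1; weight (1/3)·1 = 1/3.
If it is in envelope 2 (prior 2/5): the presenter opened envelope 2, so this case is ruled out; weight (2/5)·0 = 0.
If it is in envelope 3 (prior 4/15): the presenter has 2 equally likely choices, so probability 1/2; weight (4/15)·(1/2) = 2/15.
The weights sum to 7/15.
So P(the cheque in envelope 1 | the presenter opened envelope 2) = (1/3) / (7/15) = 5/7.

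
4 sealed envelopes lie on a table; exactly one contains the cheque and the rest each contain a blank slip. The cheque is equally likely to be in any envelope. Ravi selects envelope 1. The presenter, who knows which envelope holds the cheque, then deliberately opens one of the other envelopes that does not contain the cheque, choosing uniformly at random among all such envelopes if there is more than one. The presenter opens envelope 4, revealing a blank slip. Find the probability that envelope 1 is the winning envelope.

Consider each possible location of the cheque in turn.
If it is in envelope 1 (prior 1/4): the presenter has 3 equally likely choices, so probability 1/3; weight (1/4)·(1/3) = 1/12.
If it is in either of envelopes 2 and 3 (prior 1/4 each): the presenter has 2 equally likely choices, so probability 1/2; weight (1/4)·(1/2) = 1/8 each.
If it is in envelope 4 (prior 1/4): the presenter opened envelope 4, so this case is ruled out; weight (1/4)·0 = 0.
The weights sum to 1/3.
So P(the cheque in envelope 1 | the presenter opened envelope 4) = (1/12) / (1/3) = 1/4.

1/4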